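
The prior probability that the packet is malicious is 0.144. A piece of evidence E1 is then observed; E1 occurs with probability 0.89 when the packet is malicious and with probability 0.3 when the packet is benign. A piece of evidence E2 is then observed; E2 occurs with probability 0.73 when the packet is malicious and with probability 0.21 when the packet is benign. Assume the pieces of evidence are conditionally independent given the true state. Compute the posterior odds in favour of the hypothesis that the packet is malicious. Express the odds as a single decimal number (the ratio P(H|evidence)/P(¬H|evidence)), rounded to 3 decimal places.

Prior odds = 0.144/(1−0.144) = 0.16822.
Likelihood ratio for E1 = 0.89/0.3 = 2.9667.
Likelihood ratio for E2 = 0.73/0.21 = 3.4762.
Posterior odds = prior odds × LR₁ × LR₂ = 1.7348.

Posterior odds ≈ 1.735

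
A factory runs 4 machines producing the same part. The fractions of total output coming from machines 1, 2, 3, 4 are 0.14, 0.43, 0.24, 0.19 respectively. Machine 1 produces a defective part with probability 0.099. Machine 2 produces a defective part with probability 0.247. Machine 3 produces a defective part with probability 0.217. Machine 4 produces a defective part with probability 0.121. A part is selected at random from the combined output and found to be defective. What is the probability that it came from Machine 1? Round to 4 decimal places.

Posterior probability ≈ 0.0710

P(defective|M1) = 0.099; P(defective|M2) = 0.247; P(defective|M3) = 0.217; P(defective|M4) = 0.121.
Prior × likelihood for each source: 0.14·0.099=0.01386, 0.43·0.247=0.1062, 0.24·0.217=0.05208, 0.19·0.121=0.02299. Summing gives P(defective) = 0.19514.
P(Machine 1 | defective) = 0.01386 / 0.19514 = 0.0710.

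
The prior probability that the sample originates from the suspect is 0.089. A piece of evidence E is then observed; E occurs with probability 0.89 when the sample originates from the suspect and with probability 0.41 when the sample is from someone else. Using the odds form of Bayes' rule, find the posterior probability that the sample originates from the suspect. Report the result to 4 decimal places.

Posterior probability ≈ 0.1750

Prior odds = 0.089/(1−0.089) = 0.097695. In log-odds, ln(0.097695) = -2.3259.
Add log likelihood ratio: ln(2.1707) = 0.77506.
Posterior log-odds = -1.5508, so posterior odds = exp(-1.5508) = 0.21207. Converting, P(H|E) = 0.21207/1.2121 = 0.1750.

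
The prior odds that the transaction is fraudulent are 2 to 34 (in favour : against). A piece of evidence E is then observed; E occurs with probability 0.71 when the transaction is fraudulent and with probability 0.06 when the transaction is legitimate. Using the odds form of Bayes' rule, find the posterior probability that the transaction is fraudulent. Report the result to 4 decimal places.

Posterior probability ≈ 0.4104

Prior odds = 2/34 = 0.058824.
Likelihood ratio for E = 0.71/0.06 = 11.833.
Posterior odds = prior odds × LR = 0.69608.
Posterior probability = odds/(1+odds) = 0.69608/1.6961 = 0.4104.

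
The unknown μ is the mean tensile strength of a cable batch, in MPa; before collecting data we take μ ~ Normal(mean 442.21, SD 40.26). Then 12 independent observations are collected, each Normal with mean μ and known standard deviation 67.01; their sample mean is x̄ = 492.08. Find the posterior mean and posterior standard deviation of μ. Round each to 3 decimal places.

Posterior mean ≈ 482.726; posterior SD ≈ 17.436

Prior precision 1/τ₀² = 1/40.26² = 0.00061695; data precision n/σ² = 12/67.01² = 0.00267240.
Posterior precision = 0.00061695 + 0.00267240 = 0.00328936, giving posterior SD = 1/√0.00328936 = 17.436.
Posterior mean = (0.00061695·442.21 + 0.00267240·492.08) / 0.00328936 = 482.726.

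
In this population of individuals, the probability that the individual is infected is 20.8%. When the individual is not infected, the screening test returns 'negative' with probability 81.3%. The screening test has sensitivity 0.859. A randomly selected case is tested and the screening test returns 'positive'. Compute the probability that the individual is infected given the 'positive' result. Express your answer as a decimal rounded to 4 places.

P(H | E) ≈ 0.5468

Write H for 'the individual is infected'. Prior odds H:¬H = 0.208/0.792 = 0.26263. For the 'positive' outcome, the likelihood ratio is 0.859/0.187 = 4.5936.
Posterior odds = 0.26263 × 4.5936 = 1.2064, so P(H|E) = 1.2064/(1+1.2064) = 0.5468.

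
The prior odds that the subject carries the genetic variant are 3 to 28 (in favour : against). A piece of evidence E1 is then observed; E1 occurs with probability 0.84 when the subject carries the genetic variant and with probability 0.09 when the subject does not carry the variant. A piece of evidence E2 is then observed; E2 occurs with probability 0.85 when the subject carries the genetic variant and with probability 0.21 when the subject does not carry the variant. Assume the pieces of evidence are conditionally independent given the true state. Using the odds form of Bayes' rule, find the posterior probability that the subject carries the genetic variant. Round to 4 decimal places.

Prior odds = 3/28 = 0.10714. In log-odds, ln(0.10714) = -2.2336.
Add log likelihood ratios: ln(9.3333) + ln(4.0476) = 3.6317.
Posterior log-odds = 1.3981, so posterior odds = exp(1.3981) = 4.0476. Converting, P(H|E) = 4.0476/5.0476 = 0.8019.

Posterior probability ≈ 0.8019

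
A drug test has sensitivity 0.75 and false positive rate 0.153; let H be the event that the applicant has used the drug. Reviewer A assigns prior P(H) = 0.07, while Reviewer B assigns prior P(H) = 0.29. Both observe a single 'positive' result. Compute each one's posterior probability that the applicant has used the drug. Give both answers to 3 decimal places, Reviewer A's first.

Reviewer A: 0.270; Reviewer B: 0.667

The likelihood ratio for a 'positive' result is 0.75/0.153 = 4.9020.
Reviewer A: prior odds 0.07/0.93 = 0.075269; posterior odds 0.36896; posterior probability 0.270.
Reviewer B: prior odds 0.29/0.71 = 0.40845; posterior odds 2.0022; posterior probability 0.667.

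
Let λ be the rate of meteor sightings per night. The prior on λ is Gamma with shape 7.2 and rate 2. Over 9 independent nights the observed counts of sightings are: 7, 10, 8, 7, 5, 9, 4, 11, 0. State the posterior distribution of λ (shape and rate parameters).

Posterior: Gamma(shape=68.2, rate=11)

Total count ∑xᵢ = 61 over n = 9 nights.
Gamma is conjugate to the Poisson likelihood: posterior is Gamma(shape = 7.2+61 = 68.2, rate = 2+9 = 11).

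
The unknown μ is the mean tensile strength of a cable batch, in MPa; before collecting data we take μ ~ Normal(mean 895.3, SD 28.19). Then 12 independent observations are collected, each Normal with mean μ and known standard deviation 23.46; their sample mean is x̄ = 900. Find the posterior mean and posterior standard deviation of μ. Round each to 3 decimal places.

Posterior mean ≈ 899.744; posterior SD ≈ 6.585

Prior precision 1/τ₀² = 1/28.19² = 0.00125837; data precision n/σ² = 12/23.46² = 0.0218035.
Posterior precision = 0.00125837 + 0.0218035 = 0.0230618, giving posterior SD = 1/√0.0230618 = 6.585.
Posterior mean = (0.00125837·895.3 + 0.0218035·900) / 0.0230618 = 899.744.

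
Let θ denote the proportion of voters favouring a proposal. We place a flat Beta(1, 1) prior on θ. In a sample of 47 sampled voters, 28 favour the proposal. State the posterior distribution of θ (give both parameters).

Posterior: Beta(29, 20)

The binomial likelihood is conjugate to the Beta prior: with 28 successes and 19 failures, the posterior is Beta(1+28, 1+19) = Beta(29, 20).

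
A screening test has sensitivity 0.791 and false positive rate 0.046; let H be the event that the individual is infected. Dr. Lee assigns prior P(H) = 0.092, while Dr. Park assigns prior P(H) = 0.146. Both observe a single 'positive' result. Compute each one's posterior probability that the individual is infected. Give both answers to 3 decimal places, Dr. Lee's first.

The likelihood ratio for a 'positive' result is 0.791/0.046 = 17.196.
Dr. Lee: prior odds 0.092/0.908 = 0.10132; posterior odds 1.7423; posterior probability 0.635.
Dr. Park: prior odds 0.146/0.854 = 0.17096; posterior odds 2.9398; posterior probability 0.746.

Dr. Lee: 0.635; Dr. Park: 0.746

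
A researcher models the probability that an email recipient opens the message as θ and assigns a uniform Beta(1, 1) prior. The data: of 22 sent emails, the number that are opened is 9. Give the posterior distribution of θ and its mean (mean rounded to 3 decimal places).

The binomial likelihood is conjugate to the Beta prior: with 9 successes and 13 failures, the posterior is Beta(1+9, 1+13) = Beta(10, 14).
Posterior mean = α/(α+β) = 10/24 = 0.417.

Posterior: Beta(10, 14); mean ≈ 0.417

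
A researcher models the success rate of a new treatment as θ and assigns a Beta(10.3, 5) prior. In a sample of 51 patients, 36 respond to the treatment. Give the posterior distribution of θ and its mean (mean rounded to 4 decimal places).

Observing 36 successes and 15 failures updates Beta(10.3, 5) by adding the success and failure counts to the two shape parameters: α = 10.3+36 = 46.3, β = 5+15 = 20.
Posterior mean = α/(α+β) = 46.3/66.3 = 0.6983.

Posterior: Beta(46.3, 20); mean ≈ 0.6983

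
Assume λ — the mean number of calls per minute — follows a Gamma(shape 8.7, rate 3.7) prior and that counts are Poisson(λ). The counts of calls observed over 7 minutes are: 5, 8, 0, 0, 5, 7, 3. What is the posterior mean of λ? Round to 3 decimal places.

Posterior mean ≈ 3.430

Total count ∑xᵢ = 28 over n = 7 minutes.
Gamma is conjugate to the Poisson likelihood: posterior is Gamma(shape = 8.7+28 = 36.7, rate = 3.7+7 = 10.7).
Posterior mean = shape/rate = 36.7/10.7 = 3.430.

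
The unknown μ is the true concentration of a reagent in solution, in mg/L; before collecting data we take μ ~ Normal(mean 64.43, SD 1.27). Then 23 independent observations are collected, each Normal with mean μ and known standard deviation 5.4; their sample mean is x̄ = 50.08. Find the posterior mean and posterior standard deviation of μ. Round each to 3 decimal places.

Posterior mean ≈ 56.396; posterior SD ≈ 0.843

With known σ, the Normal prior is conjugate. Weight on the data is w = (n/σ²)/(n/σ² + 1/τ₀²) = 0.788752/(0.788752+0.620001) = 0.55989.
Posterior mean = w·x̄ + (1−w)·μ₀ = 0.55989·50.08 + 0.44011·64.43 = 56.396. Posterior variance = 1/(0.788752+0.620001) = 0.709848, so SD = 0.843.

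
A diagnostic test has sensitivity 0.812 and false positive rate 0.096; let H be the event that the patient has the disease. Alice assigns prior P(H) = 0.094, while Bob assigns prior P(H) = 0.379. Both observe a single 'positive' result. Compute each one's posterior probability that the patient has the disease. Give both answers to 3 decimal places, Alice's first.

The likelihood ratio for a 'positive' result is 0.812/0.096 = 8.4583.
Alice: prior odds 0.094/0.906 = 0.10375; posterior odds 0.87758; posterior probability 0.467.
Bob: prior odds 0.379/0.621 = 0.61031; posterior odds 5.1622; posterior probability 0.838.

Alice: 0.467; Bob: 0.838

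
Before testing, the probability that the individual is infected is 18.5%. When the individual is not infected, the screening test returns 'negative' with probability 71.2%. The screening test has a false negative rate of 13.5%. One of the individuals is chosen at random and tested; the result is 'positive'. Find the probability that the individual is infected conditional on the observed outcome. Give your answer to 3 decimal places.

Let H be the event that the individual is infected. P(H) = 0.185, so P(¬H) = 0.815. With E the 'positive' result, P(E|H) = 0.865 and P(E|¬H) = 0.288.
P(E) = 0.865·0.185 + 0.288·0.815 = 0.16003 + 0.23472 = 0.39474.
By Bayes' theorem, P(H|E) = 0.16003 / 0.39474 = 0.405.

P(H | E) ≈ 0.405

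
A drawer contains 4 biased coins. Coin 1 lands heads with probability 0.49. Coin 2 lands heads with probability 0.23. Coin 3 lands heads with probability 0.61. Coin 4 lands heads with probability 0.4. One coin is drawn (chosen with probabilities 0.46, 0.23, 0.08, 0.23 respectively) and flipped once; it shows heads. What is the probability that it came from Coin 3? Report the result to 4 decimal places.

Posterior probability ≈ 0.1164

P(heads|C1) = 0.49; P(heads|C2) = 0.23; P(heads|C3) = 0.61; P(heads|C4) = 0.4.
Prior × likelihood for each source: 0.46·0.49=0.2254, 0.23·0.23=0.05290, 0.08·0.61=0.04880, 0.23·0.4=0.09200. Summing gives P(heads) = 0.41910.
P(Coin 3 | heads) = 0.04880 / 0.41910 = 0.1164.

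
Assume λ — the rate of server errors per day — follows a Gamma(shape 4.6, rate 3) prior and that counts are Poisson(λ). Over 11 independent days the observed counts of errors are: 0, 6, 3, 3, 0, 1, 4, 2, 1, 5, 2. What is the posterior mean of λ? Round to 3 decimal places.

Posterior mean ≈ 2.257

The Poisson likelihood adds the total count to the shape and the number of exposure periods to the rate. Here ∑xᵢ = 27 and n = 11, so shape 4.6→31.6 and rate 3→14.
E[λ | data] = 31.6/14 = 2.257.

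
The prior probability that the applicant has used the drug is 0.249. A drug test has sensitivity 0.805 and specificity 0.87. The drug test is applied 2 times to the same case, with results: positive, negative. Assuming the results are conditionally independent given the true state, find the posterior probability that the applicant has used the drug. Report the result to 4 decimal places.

With H the event that the applicant has used the drug, the joint likelihood of the observed sequence is P(data|H) = 0.805·0.195 = 0.15698 and P(data|¬H) = 0.13·0.87 = 0.11310.
Bayes: P(H|data) = 0.249·0.15698 / (0.249·0.15698 + 0.751·0.11310) = 0.039087/0.12402 = 0.3152.

Posterior P(H) ≈ 0.3152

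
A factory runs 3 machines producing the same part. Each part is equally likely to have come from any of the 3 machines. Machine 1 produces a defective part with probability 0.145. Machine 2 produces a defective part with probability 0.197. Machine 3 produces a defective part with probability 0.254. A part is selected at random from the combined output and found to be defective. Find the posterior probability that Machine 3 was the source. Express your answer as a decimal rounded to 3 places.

P(defective|M1) = 0.145; P(defective|M2) = 0.197; P(defective|M3) = 0.254.
Prior × likelihood for each source: 0.333333·0.145=0.04833, 0.333333·0.197=0.06567, 0.333333·0.254=0.08467. Summing gives P(defective) = 0.19867.
P(Machine 3 | defective) = 0.08467 / 0.19867 = 0.426.

Posterior probability ≈ 0.426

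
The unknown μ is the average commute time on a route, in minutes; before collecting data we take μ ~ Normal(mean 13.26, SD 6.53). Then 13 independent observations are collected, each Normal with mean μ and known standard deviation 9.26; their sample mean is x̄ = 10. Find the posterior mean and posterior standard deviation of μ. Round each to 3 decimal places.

Posterior mean ≈ 10.437; posterior SD ≈ 2.390

With known σ, the Normal prior is conjugate. Weight on the data is w = (n/σ²)/(n/σ² + 1/τ₀²) = 0.151608/(0.151608+0.0234517) = 0.86604.
Posterior mean = w·x̄ + (1−w)·μ₀ = 0.86604·10 + 0.13396·13.26 = 10.437. Posterior variance = 1/(0.151608+0.0234517) = 5.71235, so SD = 2.390.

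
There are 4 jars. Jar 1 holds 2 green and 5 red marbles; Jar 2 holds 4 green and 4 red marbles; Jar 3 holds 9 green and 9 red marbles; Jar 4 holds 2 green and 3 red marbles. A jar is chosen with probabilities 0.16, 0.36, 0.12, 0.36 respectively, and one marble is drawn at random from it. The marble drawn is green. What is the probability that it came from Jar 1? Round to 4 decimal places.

Posterior probability ≈ 0.1064

Tabulate prior·likelihood by source: [1] prior 0.16, lik 0.2857, product 0.04571; [2] prior 0.36, lik 0.5, product 0.1800; [3] prior 0.12, lik 0.5, product 0.06000; [4] prior 0.36, lik 0.4, product 0.1440.
Normalizing constant = 0.42971; the posterior for Jar 1 is its product over the sum, 0.04571/0.42971 = 0.1064.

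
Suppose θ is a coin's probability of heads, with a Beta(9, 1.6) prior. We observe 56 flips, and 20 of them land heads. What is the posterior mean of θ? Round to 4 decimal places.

Posterior mean ≈ 0.4354

The binomial likelihood is conjugate to the Beta prior: with 20 successes and 36 failures, the posterior is Beta(9+20, 1.6+36) = Beta(29, 37.6).
E[θ | data] = 29/(29+37.6) = 0.4354.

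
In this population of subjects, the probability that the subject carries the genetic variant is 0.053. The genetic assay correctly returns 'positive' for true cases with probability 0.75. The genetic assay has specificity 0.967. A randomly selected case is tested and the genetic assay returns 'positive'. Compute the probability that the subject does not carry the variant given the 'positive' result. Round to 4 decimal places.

Write H for 'the subject carries the genetic variant'. Prior odds H:¬H = 0.053/0.947 = 0.055966. For the 'positive' outcome, the likelihood ratio is 0.75/0.033 = 22.727.
Posterior odds = 0.055966 × 22.727 = 1.2720, so P(H|E) = 1.2720/(1+1.2720) = 0.5599. Then P(¬H|E) = 1 − 0.5599 = 0.4401.

P(¬H | E) ≈ 0.4401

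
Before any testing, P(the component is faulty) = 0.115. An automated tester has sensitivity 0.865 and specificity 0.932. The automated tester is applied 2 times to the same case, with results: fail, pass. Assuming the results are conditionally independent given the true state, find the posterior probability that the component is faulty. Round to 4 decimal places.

With H the event that the component is faulty, the joint likelihood of the observed sequence is P(data|H) = 0.865·0.135 = 0.11678 and P(data|¬H) = 0.068·0.932 = 0.063376.
Bayes: P(H|data) = 0.115·0.11678 / (0.115·0.11678 + 0.885·0.063376) = 0.013429/0.069517 = 0.1932.

Posterior P(H) ≈ 0.1932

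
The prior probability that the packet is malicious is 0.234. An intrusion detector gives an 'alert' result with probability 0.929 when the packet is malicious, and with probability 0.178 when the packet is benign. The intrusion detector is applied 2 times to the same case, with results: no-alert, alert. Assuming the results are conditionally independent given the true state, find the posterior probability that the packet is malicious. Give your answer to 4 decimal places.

Posterior P(H) ≈ 0.1210

Let H be the event that the packet is malicious; start with P(H) = 0.234. P('alert'|H) = 0.929, P('alert'|¬H) = 0.178.
Update on result 1 ('no-alert'): P(H) ← 0.071·0.2340 / (0.071·0.2340 + 0.822·0.7660) = 0.016614/0.64627 = 0.0257.
Update on result 2 ('alert'): P(H) ← 0.929·0.0257 / (0.929·0.0257 + 0.178·0.9743) = 0.023882/0.19731 = 0.1210.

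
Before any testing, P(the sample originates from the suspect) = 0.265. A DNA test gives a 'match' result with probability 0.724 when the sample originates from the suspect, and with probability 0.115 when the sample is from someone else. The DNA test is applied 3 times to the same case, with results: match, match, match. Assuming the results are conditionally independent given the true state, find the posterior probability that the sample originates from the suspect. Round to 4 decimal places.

Posterior P(H) ≈ 0.9890

Let H be the event that the sample originates from the suspect; start with P(H) = 0.265. P('match'|H) = 0.724, P('match'|¬H) = 0.115.
Update on result 1 ('match'): P(H) ← 0.724·0.2650 / (0.724·0.2650 + 0.115·0.7350) = 0.19186/0.27638 = 0.6942.
Update on result 2 ('match'): P(H) ← 0.724·0.6942 / (0.724·0.6942 + 0.115·0.3058) = 0.50258/0.53775 = 0.9346.
Update on result 3 ('match'): P(H) ← 0.724·0.9346 / (0.724·0.9346 + 0.115·0.0654) = 0.67665/0.68417 = 0.9890.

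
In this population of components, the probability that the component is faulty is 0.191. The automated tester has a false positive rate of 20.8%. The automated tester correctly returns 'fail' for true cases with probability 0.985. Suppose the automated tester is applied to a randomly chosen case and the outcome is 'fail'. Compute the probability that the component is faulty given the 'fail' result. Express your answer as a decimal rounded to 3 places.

Let H be the event that the component is faulty. P(H) = 0.191, so P(¬H) = 0.809. With E the 'fail' result, P(E|H) = 0.985 and P(E|¬H) = 0.208.
P(E) = 0.985·0.191 + 0.208·0.809 = 0.18813 + 0.16827 = 0.35641.
By Bayes' theorem, P(H|E) = 0.18813 / 0.35641 = 0.528.

P(H | E) ≈ 0.528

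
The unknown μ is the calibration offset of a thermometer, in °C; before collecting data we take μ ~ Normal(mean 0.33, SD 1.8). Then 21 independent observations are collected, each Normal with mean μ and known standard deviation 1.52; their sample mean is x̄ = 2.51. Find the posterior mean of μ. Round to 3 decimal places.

Posterior mean ≈ 2.438

Prior precision 1/τ₀² = 1/1.8² = 0.308642; data precision n/σ² = 21/1.52² = 9.08934.
Posterior precision = 0.308642 + 9.08934 = 9.39798.
Posterior mean = (0.308642·0.33 + 9.08934·2.51) / 9.39798 = 2.438.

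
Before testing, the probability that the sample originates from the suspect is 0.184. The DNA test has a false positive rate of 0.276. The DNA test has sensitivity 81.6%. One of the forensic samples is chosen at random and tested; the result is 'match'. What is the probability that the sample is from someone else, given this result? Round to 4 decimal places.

Write H for 'the sample originates from the suspect'. Prior odds H:¬H = 0.184/0.816 = 0.22549. For the 'match' outcome, the likelihood ratio is 0.816/0.276 = 2.9565.
Posterior odds = 0.22549 × 2.9565 = 0.66667, so P(H|E) = 0.66667/(1+0.66667) = 0.4000. Then P(¬H|E) = 1 − 0.4000 = 0.6000.

P(¬H | E) ≈ 0.6000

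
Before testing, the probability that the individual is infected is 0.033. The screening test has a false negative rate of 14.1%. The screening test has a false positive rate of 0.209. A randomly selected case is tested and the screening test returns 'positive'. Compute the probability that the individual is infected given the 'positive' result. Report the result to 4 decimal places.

Let H be the event that the individual is infected. P(H) = 0.033, so P(¬H) = 0.967. With E the 'positive' result, P(E|H) = 0.859 and P(E|¬H) = 0.209.
P(E) = 0.859·0.033 + 0.209·0.967 = 0.028347 + 0.20210 = 0.23045.
By Bayes' theorem, P(H|E) = 0.028347 / 0.23045 = 0.1230.

P(H | E) ≈ 0.1230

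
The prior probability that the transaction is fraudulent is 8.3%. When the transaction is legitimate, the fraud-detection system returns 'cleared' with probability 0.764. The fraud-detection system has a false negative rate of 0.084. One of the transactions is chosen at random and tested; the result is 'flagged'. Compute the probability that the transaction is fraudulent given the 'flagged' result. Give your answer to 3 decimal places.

P(H | E) ≈ 0.260

Write H for 'the transaction is fraudulent'. Prior odds H:¬H = 0.083/0.917 = 0.090513. For the 'flagged' outcome, the likelihood ratio is 0.916/0.236 = 3.8814.
Posterior odds = 0.090513 × 3.8814 = 0.35131, so P(H|E) = 0.35131/(1+0.35131) = 0.260.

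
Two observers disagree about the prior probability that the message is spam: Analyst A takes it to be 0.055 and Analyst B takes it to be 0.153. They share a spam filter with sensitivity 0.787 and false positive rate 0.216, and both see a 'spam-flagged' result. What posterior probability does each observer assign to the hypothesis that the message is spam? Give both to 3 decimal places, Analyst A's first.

Analyst A: 0.175; Analyst B: 0.397

The likelihood ratio for a 'spam-flagged' result is 0.787/0.216 = 3.6435.
Analyst A: prior odds 0.055/0.945 = 0.058201; posterior odds 0.21206; posterior probability 0.175.
Analyst B: prior odds 0.153/0.847 = 0.18064; posterior odds 0.65816; posterior probability 0.397.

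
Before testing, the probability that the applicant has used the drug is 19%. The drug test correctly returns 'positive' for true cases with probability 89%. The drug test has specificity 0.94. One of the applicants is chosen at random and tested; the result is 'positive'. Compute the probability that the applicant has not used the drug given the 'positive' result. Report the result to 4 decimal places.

P(¬H | E) ≈ 0.2232

Write H for 'the applicant has used the drug'. Prior odds H:¬H = 0.19/0.81 = 0.23457. For the 'positive' outcome, the likelihood ratio is 0.89/0.06 = 14.833.
Posterior odds = 0.23457 × 14.833 = 3.4794, so P(H|E) = 3.4794/(1+3.4794) = 0.7768. Then P(¬H|E) = 1 − 0.7768 = 0.2232.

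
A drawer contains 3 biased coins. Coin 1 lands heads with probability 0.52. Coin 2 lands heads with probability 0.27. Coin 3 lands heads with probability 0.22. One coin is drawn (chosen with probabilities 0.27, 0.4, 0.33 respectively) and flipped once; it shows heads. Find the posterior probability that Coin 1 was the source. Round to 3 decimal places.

Posterior probability ≈ 0.437

P(heads|C1) = 0.52; P(heads|C2) = 0.27; P(heads|C3) = 0.22.
Prior × likelihood for each source: 0.27·0.52=0.1404, 0.4·0.27=0.1080, 0.33·0.22=0.07260. Summing gives P(heads) = 0.32100.
P(Coin 1 | heads) = 0.1404 / 0.32100 = 0.437.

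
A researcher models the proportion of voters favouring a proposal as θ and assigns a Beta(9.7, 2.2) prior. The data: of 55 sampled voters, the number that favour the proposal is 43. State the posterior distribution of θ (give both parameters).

Posterior: Beta(52.7, 14.2)

The binomial likelihood is conjugate to the Beta prior: with 43 successes and 12 failures, the posterior is Beta(9.7+43, 2.2+12) = Beta(52.7, 14.2).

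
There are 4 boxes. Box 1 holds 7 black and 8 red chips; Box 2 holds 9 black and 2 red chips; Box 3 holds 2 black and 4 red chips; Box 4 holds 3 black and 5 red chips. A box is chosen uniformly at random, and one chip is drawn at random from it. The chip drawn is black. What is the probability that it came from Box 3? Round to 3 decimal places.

P(black|Box 1) = 0.4667; P(black|Box 2) = 0.8182; P(black|Box 3) = 0.3333; P(black|Box 4) = 0.375.
Prior × likelihood for each source: 0.25·0.4667=0.1167, 0.25·0.8182=0.2045, 0.25·0.3333=0.08333, 0.25·0.375=0.09375. Summing gives P(black) = 0.49830.
P(Box 3 | black) = 0.08333 / 0.49830 = 0.167.

Posterior probability ≈ 0.167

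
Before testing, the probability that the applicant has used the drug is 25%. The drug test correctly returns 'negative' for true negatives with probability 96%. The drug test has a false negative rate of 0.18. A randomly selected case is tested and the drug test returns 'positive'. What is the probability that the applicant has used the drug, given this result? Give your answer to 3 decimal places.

Write H for 'the applicant has used the drug'. Prior odds H:¬H = 0.25/0.75 = 0.33333. For the 'positive' outcome, the likelihood ratio is 0.82/0.04 = 20.500.
Posterior odds = 0.33333 × 20.500 = 6.8333, so P(H|E) = 6.8333/(1+6.8333) = 0.872.

P(H | E) ≈ 0.872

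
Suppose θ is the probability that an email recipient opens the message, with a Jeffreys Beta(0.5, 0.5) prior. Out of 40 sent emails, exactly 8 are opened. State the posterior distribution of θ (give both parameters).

Observing 8 successes and 32 failures updates Beta(0.5, 0.5) by adding the success and failure counts to the two shape parameters: α = 0.5+8 = 8.5, β = 0.5+32 = 32.5.

Posterior: Beta(8.5, 32.5)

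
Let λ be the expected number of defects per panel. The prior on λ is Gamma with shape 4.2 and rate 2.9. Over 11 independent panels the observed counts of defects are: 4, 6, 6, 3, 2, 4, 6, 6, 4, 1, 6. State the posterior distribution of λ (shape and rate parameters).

Posterior: Gamma(shape=52.2, rate=13.9)

Total count ∑xᵢ = 48 over n = 11 panels.
Gamma is conjugate to the Poisson likelihood: posterior is Gamma(shape = 4.2+48 = 52.2, rate = 2.9+11 = 13.9).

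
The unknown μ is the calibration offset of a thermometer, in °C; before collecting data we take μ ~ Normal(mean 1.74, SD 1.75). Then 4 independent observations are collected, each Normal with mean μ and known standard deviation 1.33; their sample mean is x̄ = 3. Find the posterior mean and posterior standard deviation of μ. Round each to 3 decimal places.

Posterior mean ≈ 2.841; posterior SD ≈ 0.622

With known σ, the Normal prior is conjugate. Weight on the data is w = (n/σ²)/(n/σ² + 1/τ₀²) = 2.26129/(2.26129+0.326531) = 0.87382.
Posterior mean = w·x̄ + (1−w)·μ₀ = 0.87382·3 + 0.12618·1.74 = 2.841. Posterior variance = 1/(2.26129+0.326531) = 0.386425, so SD = 0.622.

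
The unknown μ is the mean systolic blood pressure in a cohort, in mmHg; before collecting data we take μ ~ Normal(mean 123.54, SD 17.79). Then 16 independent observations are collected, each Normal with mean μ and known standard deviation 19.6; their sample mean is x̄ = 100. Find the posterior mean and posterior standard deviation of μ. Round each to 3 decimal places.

Posterior mean ≈ 101.660; posterior SD ≈ 4.724

Prior precision 1/τ₀² = 1/17.79² = 0.00315972; data precision n/σ² = 16/19.6² = 0.0416493.
Posterior precision = 0.00315972 + 0.0416493 = 0.0448090, giving posterior SD = 1/√0.0448090 = 4.724.
Posterior mean = (0.00315972·123.54 + 0.0416493·100) / 0.0448090 = 101.660.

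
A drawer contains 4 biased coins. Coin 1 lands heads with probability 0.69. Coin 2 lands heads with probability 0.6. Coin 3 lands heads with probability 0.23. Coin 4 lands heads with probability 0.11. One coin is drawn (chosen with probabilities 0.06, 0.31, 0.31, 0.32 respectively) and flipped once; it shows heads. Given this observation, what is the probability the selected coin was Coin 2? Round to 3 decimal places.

Tabulate prior·likelihood by source: [1] prior 0.06, lik 0.69, product 0.04140; [2] prior 0.31, lik 0.6, product 0.1860; [3] prior 0.31, lik 0.23, product 0.07130; [4] prior 0.32, lik 0.11, product 0.03520.
Normalizing constant = 0.33390; the posterior for Coin 2 is its product over the sum, 0.1860/0.33390 = 0.557.

Posterior probability ≈ 0.557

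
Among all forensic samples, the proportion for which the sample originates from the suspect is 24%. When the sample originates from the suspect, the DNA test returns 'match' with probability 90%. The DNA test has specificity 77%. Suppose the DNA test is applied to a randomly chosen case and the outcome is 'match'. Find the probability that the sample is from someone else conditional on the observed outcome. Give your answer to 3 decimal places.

Write H for 'the sample originates from the suspect'. Prior odds H:¬H = 0.24/0.76 = 0.31579. For the 'match' outcome, the likelihood ratio is 0.9/0.23 = 3.9130.
Posterior odds = 0.31579 × 3.9130 = 1.2357, so P(H|E) = 1.2357/(1+1.2357) = 0.553. Then P(¬H|E) = 1 − 0.553 = 0.447.

P(¬H | E) ≈ 0.447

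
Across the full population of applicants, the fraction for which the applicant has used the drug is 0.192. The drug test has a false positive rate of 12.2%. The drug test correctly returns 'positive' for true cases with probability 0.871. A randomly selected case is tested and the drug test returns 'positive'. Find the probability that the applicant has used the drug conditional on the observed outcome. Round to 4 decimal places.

Write H for 'the applicant has used the drug'. Prior odds H:¬H = 0.192/0.808 = 0.23762. For the 'positive' outcome, the likelihood ratio is 0.871/0.122 = 7.1393.
Posterior odds = 0.23762 × 7.1393 = 1.6965, so P(H|E) = 1.6965/(1+1.6965) = 0.6291.

P(H | E) ≈ 0.6291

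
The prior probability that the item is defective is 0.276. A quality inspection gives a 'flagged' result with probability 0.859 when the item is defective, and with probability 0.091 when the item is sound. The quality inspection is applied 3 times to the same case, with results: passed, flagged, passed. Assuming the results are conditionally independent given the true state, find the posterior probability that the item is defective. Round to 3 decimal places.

Let H be the event that the item is defective; start with P(H) = 0.276. P('flagged'|H) = 0.859, P('flagged'|¬H) = 0.091.
Update on result 1 ('passed'): P(H) ← 0.141·0.2760 / (0.141·0.2760 + 0.909·0.7240) = 0.038916/0.69703 = 0.0558.
Update on result 2 ('flagged'): P(H) ← 0.859·0.0558 / (0.859·0.0558 + 0.091·0.9442) = 0.047959/0.13388 = 0.3582.
Update on result 3 ('passed'): P(H) ← 0.141·0.3582 / (0.141·0.3582 + 0.909·0.6418) = 0.050510/0.63388 = 0.0797.

Posterior P(H) ≈ 0.080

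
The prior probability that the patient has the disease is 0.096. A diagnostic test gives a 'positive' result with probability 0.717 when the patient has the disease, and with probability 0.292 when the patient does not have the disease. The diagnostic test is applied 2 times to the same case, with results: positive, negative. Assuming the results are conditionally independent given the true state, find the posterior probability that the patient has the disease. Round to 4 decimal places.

Let H be the event that the patient has the disease; start with P(H) = 0.096. P('positive'|H) = 0.717, P('positive'|¬H) = 0.292.
Update on result 1 ('positive'): P(H) ← 0.717·0.0960 / (0.717·0.0960 + 0.292·0.9040) = 0.068832/0.33280 = 0.2068.
Update on result 2 ('negative'): P(H) ← 0.283·0.2068 / (0.283·0.2068 + 0.708·0.7932) = 0.058532/0.62010 = 0.0944.

Posterior P(H) ≈ 0.0944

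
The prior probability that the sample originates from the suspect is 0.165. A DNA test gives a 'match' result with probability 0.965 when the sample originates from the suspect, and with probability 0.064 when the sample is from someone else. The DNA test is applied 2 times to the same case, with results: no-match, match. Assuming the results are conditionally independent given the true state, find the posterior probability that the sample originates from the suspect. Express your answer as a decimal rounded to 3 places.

Posterior P(H) ≈ 0.100

With H the event that the sample originates from the suspect, the joint likelihood of the observed sequence is P(data|H) = 0.035·0.965 = 0.033775 and P(data|¬H) = 0.936·0.064 = 0.059904.
Bayes: P(H|data) = 0.165·0.033775 / (0.165·0.033775 + 0.835·0.059904) = 0.0055729/0.055593 = 0.1002.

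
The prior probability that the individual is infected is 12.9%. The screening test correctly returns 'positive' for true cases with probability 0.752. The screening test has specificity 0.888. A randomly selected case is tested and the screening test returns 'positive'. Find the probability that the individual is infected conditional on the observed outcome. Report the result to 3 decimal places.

Write H for 'the individual is infected'. Prior odds H:¬H = 0.129/0.871 = 0.14811. For the 'positive' outcome, the likelihood ratio is 0.752/0.112 = 6.7143.
Posterior odds = 0.14811 × 6.7143 = 0.99442, so P(H|E) = 0.99442/(1+0.99442) = 0.499.

P(H | E) ≈ 0.499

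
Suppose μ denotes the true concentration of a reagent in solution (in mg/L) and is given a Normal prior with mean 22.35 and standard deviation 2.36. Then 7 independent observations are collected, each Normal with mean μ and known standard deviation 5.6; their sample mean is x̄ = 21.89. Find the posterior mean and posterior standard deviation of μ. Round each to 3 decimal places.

Posterior mean ≈ 22.095; posterior SD ≈ 1.576

Prior precision 1/τ₀² = 1/2.36² = 0.179546; data precision n/σ² = 7/5.6² = 0.223214.
Posterior precision = 0.179546 + 0.223214 = 0.402760, giving posterior SD = 1/√0.402760 = 1.576.
Posterior mean = (0.179546·22.35 + 0.223214·21.89) / 0.402760 = 22.095.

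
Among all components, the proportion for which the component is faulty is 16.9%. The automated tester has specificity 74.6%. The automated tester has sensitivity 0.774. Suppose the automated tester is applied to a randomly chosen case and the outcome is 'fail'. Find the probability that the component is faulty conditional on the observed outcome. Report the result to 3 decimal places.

P(H | E) ≈ 0.383

Write H for 'the component is faulty'. Prior odds H:¬H = 0.169/0.831 = 0.20337. For the 'fail' outcome, the likelihood ratio is 0.774/0.254 = 3.0472.
Posterior odds = 0.20337 × 3.0472 = 0.61972, so P(H|E) = 0.61972/(1+0.61972) = 0.383.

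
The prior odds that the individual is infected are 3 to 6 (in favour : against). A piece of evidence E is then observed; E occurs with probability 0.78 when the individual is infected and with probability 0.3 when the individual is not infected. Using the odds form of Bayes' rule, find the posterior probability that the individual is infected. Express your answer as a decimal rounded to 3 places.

Prior odds = 3/6 = 0.50000. In log-odds, ln(0.50000) = -0.69315.
Add log likelihood ratio: ln(2.6000) = 0.95551.
Posterior log-odds = 0.26236, so posterior odds = exp(0.26236) = 1.3000. Converting, P(H|E) = 1.3000/2.3000 = 0.565.

Posterior probability ≈ 0.565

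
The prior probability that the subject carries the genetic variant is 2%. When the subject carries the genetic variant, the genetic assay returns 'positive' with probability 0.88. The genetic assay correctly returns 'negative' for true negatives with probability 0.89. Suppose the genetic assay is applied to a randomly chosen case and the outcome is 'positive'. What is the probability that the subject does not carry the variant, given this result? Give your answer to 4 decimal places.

P(¬H | E) ≈ 0.8596

Write H for 'the subject carries the genetic variant'. Prior odds H:¬H = 0.02/0.98 = 0.020408. For the 'positive' outcome, the likelihood ratio is 0.88/0.11 = 8.0000.
Posterior odds = 0.020408 × 8.0000 = 0.16327, so P(H|E) = 0.16327/(1+0.16327) = 0.1404. Then P(¬H|E) = 1 − 0.1404 = 0.8596.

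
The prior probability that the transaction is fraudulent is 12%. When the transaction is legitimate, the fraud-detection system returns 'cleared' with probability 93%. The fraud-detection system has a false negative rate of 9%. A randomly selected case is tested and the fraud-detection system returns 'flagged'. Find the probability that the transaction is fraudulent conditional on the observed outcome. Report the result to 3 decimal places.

P(H | E) ≈ 0.639

Write H for 'the transaction is fraudulent'. Prior odds H:¬H = 0.12/0.88 = 0.13636. For the 'flagged' outcome, the likelihood ratio is 0.91/0.07 = 13.000.
Posterior odds = 0.13636 × 13.000 = 1.7727, so P(H|E) = 1.7727/(1+1.7727) = 0.639.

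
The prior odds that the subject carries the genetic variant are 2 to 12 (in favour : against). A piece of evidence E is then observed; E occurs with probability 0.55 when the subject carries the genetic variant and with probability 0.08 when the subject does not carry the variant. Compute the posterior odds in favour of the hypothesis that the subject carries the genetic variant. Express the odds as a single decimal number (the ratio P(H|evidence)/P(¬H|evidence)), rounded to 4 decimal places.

Prior odds = 2/12 = 0.16667. In log-odds, ln(0.16667) = -1.7918.
Add log likelihood ratio: ln(6.8750) = 1.9279.
Posterior log-odds = 0.13613, so posterior odds = exp(0.13613) = 1.1458.

Posterior odds ≈ 1.1458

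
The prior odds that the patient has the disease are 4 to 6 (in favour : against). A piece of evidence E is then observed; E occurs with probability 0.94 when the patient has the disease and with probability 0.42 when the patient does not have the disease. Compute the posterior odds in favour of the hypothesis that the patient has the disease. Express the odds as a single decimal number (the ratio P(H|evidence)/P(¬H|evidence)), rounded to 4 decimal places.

Posterior odds ≈ 1.4921

Prior odds = 4/6 = 0.66667. In log-odds, ln(0.66667) = -0.40547.
Add log likelihood ratio: ln(2.2381) = 0.80563.
Posterior log-odds = 0.40016, so posterior odds = exp(0.40016) = 1.4921.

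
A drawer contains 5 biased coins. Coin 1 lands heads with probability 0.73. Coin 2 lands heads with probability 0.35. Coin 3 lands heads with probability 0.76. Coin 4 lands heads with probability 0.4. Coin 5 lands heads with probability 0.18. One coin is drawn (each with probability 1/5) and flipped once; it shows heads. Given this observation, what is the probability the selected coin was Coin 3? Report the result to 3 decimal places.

Tabulate prior·likelihood by source: [1] prior 0.2, lik 0.73, product 0.1460; [2] prior 0.2, lik 0.35, product 0.07000; [3] prior 0.2, lik 0.76, product 0.1520; [4] prior 0.2, lik 0.4, product 0.08000; [5] prior 0.2, lik 0.18, product 0.03600.
Normalizing constant = 0.48400; the posterior for Coin 3 is its product over the sum, 0.1520/0.48400 = 0.314.

Posterior probability ≈ 0.314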